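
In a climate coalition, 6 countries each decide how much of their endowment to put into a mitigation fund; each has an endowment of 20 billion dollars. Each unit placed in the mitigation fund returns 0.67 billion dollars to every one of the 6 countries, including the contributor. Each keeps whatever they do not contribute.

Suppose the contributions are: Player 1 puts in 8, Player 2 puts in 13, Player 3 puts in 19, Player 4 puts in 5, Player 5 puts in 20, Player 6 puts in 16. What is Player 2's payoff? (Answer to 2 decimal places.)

61.27 billion dollars

Total contributed: 8 + 13 + 19 + 5 + 20 + 16 = 81.
Each receives 0.67 × 81 = 54.27 from the mitigation fund.
Player 2 keeps 20 − 13 = 7, so Player 2's payoff is 7 + 54.27 = 61.27.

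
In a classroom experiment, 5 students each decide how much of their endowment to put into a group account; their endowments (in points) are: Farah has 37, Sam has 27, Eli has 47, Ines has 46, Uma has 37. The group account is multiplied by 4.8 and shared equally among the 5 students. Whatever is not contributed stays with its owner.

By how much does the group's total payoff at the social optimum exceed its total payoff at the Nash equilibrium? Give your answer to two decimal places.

737.20 points

The private return per contributed unit is 4.8/5 = 0.9600 < 1 for every player regardless of endowment, so the Nash equilibrium is zero contribution and the group total is Σ E_j = 37 + 27 + 47 + 46 + 37 = 194.
Each contributed unit returns 4.800 to the group, so the social optimum is full contribution by everyone: group total = 4.800 × 194 = 931.20.
Efficiency loss = (4.800 − 1) × 194 = 737.20.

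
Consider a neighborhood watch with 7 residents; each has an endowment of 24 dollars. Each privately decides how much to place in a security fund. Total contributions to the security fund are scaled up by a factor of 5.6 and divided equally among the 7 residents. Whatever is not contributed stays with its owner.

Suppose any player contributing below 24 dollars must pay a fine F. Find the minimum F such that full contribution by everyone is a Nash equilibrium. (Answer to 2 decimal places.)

4.80 dollars

Given the others contribute fully, the best deviation is to contribute 0 (any partial contribution still incurs the fine and gives up units whose private return 0.8000 is below 1).
Deviating from 24 to 0 saves 24 dollars but forfeits the deviator's share of the drop in the security fund: 5.6/7 × 24 = 19.20.
So the deviation gain is 24 − 19.20 = 4.80, and the fine must be at least 4.80 dollars to wipe it out.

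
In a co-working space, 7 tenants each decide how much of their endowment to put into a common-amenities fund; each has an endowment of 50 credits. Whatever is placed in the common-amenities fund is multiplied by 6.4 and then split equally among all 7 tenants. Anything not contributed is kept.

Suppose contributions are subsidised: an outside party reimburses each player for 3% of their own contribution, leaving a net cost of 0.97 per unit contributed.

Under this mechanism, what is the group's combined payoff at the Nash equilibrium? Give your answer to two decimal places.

350.00 credits

With the mechanism, a contributed unit returns (6.4/7) / 0.97 = 0.9426 per unit of net cost — still below 1 — so contributing 0 remains dominant for every player.
At the Nash equilibrium no one contributes; group total payoff = 7 × 50 = 350.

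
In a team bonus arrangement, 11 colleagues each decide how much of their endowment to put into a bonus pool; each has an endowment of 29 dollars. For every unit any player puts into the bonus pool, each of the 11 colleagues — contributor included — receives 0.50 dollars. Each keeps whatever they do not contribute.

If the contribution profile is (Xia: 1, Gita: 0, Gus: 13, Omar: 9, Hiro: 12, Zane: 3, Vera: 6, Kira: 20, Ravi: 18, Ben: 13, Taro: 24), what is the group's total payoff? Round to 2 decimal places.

Total contributed: 1 + 0 + 13 + 9 + 12 + 3 + 6 + 20 + 18 + 13 + 24 = 119; total kept: 11 × 29 − 119 = 200.
The bonus pool pays out 0.50 × 11 × 119 = 654.50 in aggregate.
Group total = 200 + 654.50 = 854.50.

854.50 dollars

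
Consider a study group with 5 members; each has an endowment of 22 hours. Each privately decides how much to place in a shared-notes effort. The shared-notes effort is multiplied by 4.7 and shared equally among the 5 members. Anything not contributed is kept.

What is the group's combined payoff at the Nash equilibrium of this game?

110.00 hours

Each contributed unit returns 4.7/5 = 0.9400 to its contributor — below 1 — so contributing 0 is dominant for every player. At the Nash equilibrium everyone keeps their 22, and the group total is 5 × 22 = 110.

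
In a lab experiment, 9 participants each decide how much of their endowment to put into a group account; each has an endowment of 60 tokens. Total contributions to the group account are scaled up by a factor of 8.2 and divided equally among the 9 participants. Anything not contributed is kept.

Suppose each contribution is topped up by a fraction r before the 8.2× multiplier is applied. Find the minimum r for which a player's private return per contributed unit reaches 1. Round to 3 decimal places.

With matching at rate r, one contributed unit becomes (1 + r) in the group account and returns 8.2 × (1 + r) / 9 to the contributor.
Setting this equal to 1: 1 + r = 9/8.2 = 1.0976.
So the minimum matching rate is r = 1.0976 − 1 = 0.098.

0.098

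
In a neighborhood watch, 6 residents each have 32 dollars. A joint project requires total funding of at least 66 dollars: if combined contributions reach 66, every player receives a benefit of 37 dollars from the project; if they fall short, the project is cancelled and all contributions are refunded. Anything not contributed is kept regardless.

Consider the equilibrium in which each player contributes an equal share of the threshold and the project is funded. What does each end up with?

58 dollars

Equal share of the threshold: 66/6 = 11.
At this profile no one gains by cutting their contribution: any cut drops the total below 66, the project is cancelled, contributions are refunded, and the deviator ends with 32, which is less than 32 − 11 + 37 = 58. Contributing more than 11 just wastes the excess. So contributing exactly 11 is a best response.
Each player's payoff: 32 − 11 + 37 = 58.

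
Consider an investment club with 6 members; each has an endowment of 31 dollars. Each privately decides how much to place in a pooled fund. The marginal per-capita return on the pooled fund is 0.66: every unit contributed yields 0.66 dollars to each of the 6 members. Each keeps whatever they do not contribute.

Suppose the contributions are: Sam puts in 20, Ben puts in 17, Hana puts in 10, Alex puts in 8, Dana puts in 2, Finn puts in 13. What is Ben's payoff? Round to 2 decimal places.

Total contributed: 20 + 17 + 10 + 8 + 2 + 13 = 70.
Each receives 0.66 × 70 = 46.20 from the pooled fund.
Ben keeps 31 − 17 = 14, so Ben's payoff is 14 + 46.20 = 60.20.

60.20 dollars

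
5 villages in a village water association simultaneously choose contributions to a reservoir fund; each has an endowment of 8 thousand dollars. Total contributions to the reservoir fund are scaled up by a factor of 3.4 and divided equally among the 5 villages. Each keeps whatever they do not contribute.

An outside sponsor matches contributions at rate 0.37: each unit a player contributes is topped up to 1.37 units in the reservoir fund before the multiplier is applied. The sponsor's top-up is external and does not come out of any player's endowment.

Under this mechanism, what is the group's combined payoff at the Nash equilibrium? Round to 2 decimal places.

With the mechanism, a contributed unit returns 3.4 × 1.37 / 5 = 0.9316 per unit of net cost — still below 1 — so contributing 0 remains dominant for every player.
At the Nash equilibrium no one contributes; group total payoff = 5 × 8 = 40.

40.00 thousand dollars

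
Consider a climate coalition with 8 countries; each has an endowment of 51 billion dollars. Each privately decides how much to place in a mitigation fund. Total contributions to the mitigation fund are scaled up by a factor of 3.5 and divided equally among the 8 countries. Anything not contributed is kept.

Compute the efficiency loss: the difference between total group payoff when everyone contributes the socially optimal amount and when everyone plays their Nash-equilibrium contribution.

1020.00 billion dollars

Each contributed unit returns 3.5/8 = 0.4375 to its contributor — below 1 — so contributing 0 is dominant for every player. At the Nash equilibrium everyone keeps their 51, and the group total is 8 × 51 = 408.
Each contributed unit returns 3.500 to the group as a whole (0.4375 to each of 8 players), which exceeds 1, so the social optimum is full contribution: group total = 3.500 × 408 = 1428.00.
Efficiency loss = 1428.00 − 408 = 1020.00.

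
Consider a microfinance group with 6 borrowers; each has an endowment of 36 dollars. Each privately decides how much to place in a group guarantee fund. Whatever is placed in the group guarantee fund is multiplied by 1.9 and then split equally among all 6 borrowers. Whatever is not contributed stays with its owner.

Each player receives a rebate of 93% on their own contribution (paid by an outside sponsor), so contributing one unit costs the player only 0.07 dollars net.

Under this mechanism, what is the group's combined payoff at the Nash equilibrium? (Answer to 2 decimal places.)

611.28 dollars

Under the mechanism each unit contributed yields (1.9/6) / 0.07 = 4.5238 back to its contributor per unit of net cost, which exceeds 1, making full contribution the dominant choice for everyone.
At the Nash equilibrium everyone contributes 36. Group total payoff = 6 × (36 × 0.93 + 1.9 × 36) = 611.28.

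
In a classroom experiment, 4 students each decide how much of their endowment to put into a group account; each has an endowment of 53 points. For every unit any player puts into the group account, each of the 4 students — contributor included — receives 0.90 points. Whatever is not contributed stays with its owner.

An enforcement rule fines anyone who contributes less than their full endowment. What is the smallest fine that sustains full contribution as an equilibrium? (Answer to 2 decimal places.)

5.30 points

Given the others contribute fully, the best deviation is to contribute 0 (any partial contribution still incurs the fine and gives up units whose private return 0.90 is below 1).
Deviating from 53 to 0 saves 53 points but forfeits the deviator's share of the drop in the group account: 0.90 × 53 = 47.70.
So the deviation gain is 53 − 47.70 = 5.30, and the fine must be at least 5.30 points to wipe it out.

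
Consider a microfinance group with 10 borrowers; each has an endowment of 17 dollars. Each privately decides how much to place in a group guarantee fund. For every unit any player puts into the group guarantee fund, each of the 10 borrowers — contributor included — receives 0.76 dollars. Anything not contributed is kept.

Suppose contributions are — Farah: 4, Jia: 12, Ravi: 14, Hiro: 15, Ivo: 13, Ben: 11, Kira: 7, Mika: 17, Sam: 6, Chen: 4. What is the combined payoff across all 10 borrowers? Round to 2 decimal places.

Total contributed: 4 + 12 + 14 + 15 + 13 + 11 + 7 + 17 + 6 + 4 = 103; total kept: 10 × 17 − 103 = 67.
The group guarantee fund pays out 0.76 × 10 × 103 = 782.80 in aggregate.
Group total = 67 + 782.80 = 849.80.

849.80 dollars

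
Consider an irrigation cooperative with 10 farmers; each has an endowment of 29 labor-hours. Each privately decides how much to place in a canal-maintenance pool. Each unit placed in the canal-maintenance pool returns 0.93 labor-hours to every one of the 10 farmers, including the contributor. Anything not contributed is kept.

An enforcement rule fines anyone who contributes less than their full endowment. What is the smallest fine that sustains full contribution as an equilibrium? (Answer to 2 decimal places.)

2.03 labor-hours

Given the others contribute fully, the best deviation is to contribute 0 (any partial contribution still incurs the fine and gives up units whose private return 0.93 is below 1).
Deviating from 29 to 0 saves 29 labor-hours but forfeits the deviator's share of the drop in the canal-maintenance pool: 0.93 × 29 = 26.97.
So the deviation gain is 29 − 26.97 = 2.03, and the fine must be at least 2.03 labor-hours to wipe it out.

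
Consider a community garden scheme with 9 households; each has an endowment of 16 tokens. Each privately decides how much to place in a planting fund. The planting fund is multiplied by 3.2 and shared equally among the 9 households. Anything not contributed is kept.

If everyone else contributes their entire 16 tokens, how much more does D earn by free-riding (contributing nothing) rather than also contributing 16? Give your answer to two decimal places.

Switching from a contribution of 16 to 0 lets D keep an extra 16 tokens, but lowers the planting fund by 16, which costs D their own share of that drop: 3.2/9 × 16 = 5.69.
Net gain = 16 − 5.69 = 10.31. The private return per contributed unit (0.3556) is below 1, so free-riding is indeed the best response regardless of what the others do.

10.31 tokens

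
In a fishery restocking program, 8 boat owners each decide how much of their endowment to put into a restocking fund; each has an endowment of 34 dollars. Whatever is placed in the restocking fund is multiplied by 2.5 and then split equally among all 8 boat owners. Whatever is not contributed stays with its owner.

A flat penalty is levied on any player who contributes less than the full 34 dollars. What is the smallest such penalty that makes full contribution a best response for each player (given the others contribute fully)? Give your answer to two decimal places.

Given the others contribute fully, the best deviation is to contribute 0 (any partial contribution still incurs the fine and gives up units whose private return 0.3125 is below 1).
Deviating from 34 to 0 saves 34 dollars but forfeits the deviator's share of the drop in the restocking fund: 2.5/8 × 34 = 10.62.
So the deviation gain is 34 − 10.62 = 23.38, and the fine must be at least 23.38 dollars to wipe it out.

23.38 dollars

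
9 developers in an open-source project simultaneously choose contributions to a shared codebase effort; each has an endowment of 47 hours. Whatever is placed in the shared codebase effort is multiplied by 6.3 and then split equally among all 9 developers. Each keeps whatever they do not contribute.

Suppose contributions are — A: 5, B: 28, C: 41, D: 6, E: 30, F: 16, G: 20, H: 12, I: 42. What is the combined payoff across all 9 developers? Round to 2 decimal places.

Total contributed: 5 + 28 + 41 + 6 + 30 + 16 + 20 + 12 + 42 = 200; total kept: 9 × 47 − 200 = 223.
The shared codebase effort pays out 6.3 × 200 = 1260.00 in aggregate.
Group total = 223 + 1260.00 = 1483.00.

1483.00 hours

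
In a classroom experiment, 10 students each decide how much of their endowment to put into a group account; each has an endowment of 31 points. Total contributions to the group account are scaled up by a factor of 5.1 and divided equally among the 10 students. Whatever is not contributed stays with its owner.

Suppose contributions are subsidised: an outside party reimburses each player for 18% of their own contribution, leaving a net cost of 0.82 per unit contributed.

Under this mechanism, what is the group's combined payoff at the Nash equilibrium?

310.00 points

The effective private return is (5.1/10) / 0.82 = 0.6220, which is still under 1, so the mechanism doesn't change anyone's dominant strategy: zero contribution.
Everyone keeps their endowment and the group total is 10 × 31 = 310.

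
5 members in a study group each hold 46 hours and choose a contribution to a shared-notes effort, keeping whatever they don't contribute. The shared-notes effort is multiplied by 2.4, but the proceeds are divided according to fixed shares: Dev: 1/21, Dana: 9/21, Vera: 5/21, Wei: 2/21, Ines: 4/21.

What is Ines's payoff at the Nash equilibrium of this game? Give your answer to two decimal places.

For player j, contributing a unit is worthwhile iff 2.4 × (j's share) ≥ 1, i.e. iff j's share is at least 0.4167.
Only Dana (9/21) clears that bar, contributing 46; the remaining 4 contribute 0. Total contributed: 46.
Ines keeps 46 and receives 2.4 × 46 × 4/21 = 21.03 from the shared-notes effort, for a payoff of 67.03.

67.03 hours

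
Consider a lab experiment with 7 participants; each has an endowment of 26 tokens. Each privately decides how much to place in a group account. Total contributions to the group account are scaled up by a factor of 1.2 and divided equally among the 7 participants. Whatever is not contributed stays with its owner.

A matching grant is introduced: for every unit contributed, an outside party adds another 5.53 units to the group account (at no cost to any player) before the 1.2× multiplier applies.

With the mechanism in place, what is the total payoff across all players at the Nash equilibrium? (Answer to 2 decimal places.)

1426.15 tokens

Under the mechanism each unit contributed yields 1.2 × 6.53 / 7 = 1.1194 back to its contributor per unit of net cost, which exceeds 1, making full contribution the dominant choice for everyone.
So the Nash equilibrium is full contribution by all 7; the group earns 1.2 × 6.53 × 182 = 1426.15.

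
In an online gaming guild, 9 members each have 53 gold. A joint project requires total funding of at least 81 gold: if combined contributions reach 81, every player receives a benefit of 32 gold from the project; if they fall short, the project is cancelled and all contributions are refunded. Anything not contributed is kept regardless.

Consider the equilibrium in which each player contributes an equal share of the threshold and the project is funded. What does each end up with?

Equal share of the threshold: 81/9 = 9.
At this profile no one gains by cutting their contribution: any cut drops the total below 81, the project is cancelled, contributions are refunded, and the deviator ends with 53, which is less than 53 − 9 + 32 = 76. Contributing more than 9 just wastes the excess. So contributing exactly 9 is a best response.
Each player's payoff: 53 − 9 + 32 = 76.

76 gold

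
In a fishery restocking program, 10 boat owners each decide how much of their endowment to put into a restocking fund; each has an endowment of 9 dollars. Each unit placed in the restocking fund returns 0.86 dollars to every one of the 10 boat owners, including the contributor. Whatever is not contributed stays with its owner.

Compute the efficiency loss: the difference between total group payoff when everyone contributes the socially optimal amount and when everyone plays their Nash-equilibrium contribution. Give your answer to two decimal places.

The private return per contributed unit is 0.86 < 1, so contributing 0 is dominant for every player. At the Nash equilibrium everyone keeps their 9, and the group total is 10 × 9 = 90.
Each contributed unit returns 8.600 to the group as a whole (0.86 to each of 10 players), which exceeds 1, so the social optimum is full contribution: group total = 8.600 × 90 = 774.00.
Efficiency loss = 774.00 − 90 = 684.00.

684.00 dollars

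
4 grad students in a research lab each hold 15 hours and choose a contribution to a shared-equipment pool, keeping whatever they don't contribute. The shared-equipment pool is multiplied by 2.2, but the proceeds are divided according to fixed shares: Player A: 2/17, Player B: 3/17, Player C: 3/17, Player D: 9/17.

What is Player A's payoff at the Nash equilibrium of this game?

18.88 hours

A player with share s gets back 2.2·s per unit contributed, so full contribution is dominant for anyone with s > 1/2.2 = 0.4545 and zero contribution is dominant for anyone below.
Only Player D (9/17) clears that bar, contributing 15; the remaining 3 contribute 0. Total contributed: 15.
Player A keeps 15 and receives 2.2 × 15 × 2/17 = 3.88 from the shared-equipment pool, for a payoff of 18.88.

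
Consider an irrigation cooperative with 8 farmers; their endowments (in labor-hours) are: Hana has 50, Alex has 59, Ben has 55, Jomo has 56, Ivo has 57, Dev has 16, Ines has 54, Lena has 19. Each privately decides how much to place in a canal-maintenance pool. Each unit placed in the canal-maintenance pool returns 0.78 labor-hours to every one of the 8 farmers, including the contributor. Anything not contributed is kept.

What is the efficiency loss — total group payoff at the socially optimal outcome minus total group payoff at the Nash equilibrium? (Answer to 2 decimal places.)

1917.84 labor-hours

The private return per contributed unit is 0.78 < 1 for everyone, so the Nash equilibrium is zero contribution and the group total is Σ E_j = 50 + 59 + 55 + 56 + 57 + 16 + 54 + 19 = 366.
Each contributed unit returns 6.240 to the group, so the social optimum is full contribution by everyone: group total = 6.240 × 366 = 2283.84.
Efficiency loss = (6.240 − 1) × 366 = 1917.84.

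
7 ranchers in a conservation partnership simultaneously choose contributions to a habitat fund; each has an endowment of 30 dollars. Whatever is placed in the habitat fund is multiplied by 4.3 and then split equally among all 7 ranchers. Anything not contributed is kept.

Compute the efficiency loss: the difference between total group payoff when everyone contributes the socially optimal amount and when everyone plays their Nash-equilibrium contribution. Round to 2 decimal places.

Each contributed unit returns 4.3/7 = 0.6143 to its contributor — below 1 — so contributing 0 is dominant for every player. At the Nash equilibrium everyone keeps their 30, and the group total is 7 × 30 = 210.
Each contributed unit returns 4.300 to the group as a whole (0.6143 to each of 7 players), which exceeds 1, so the social optimum is full contribution: group total = 4.300 × 210 = 903.00.
Efficiency loss = 903.00 − 210 = 693.00.

693.00 dollars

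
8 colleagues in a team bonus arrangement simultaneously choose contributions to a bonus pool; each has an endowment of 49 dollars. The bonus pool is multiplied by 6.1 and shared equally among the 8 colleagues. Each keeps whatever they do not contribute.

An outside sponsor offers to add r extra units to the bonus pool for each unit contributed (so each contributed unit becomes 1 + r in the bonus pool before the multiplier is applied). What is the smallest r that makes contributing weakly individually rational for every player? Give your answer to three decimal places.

With matching at rate r, one contributed unit becomes (1 + r) in the bonus pool and returns 6.1 × (1 + r) / 8 to the contributor.
Setting this equal to 1: 1 + r = 8/6.1 = 1.3115.
So the minimum matching rate is r = 1.3115 − 1 = 0.311.

0.311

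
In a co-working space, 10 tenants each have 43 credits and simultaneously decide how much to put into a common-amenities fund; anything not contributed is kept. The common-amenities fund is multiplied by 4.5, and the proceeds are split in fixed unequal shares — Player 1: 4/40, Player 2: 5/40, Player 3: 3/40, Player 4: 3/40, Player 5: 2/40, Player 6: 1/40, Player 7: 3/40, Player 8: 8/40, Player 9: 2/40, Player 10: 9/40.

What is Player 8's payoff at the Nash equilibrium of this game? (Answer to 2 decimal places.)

81.70 credits

A player with share s gets back 4.5·s per unit contributed, so full contribution is dominant for anyone with s > 1/4.5 = 0.2222 and zero contribution is dominant for anyone below.
Player 10 alone (share 9/40) is above the threshold, contributing 43; the remaining 9 contribute 0. Total contributed: 43.
Player 8 keeps 43 and receives 4.5 × 43 × 8/40 = 38.70 from the common-amenities fund, for a payoff of 81.70.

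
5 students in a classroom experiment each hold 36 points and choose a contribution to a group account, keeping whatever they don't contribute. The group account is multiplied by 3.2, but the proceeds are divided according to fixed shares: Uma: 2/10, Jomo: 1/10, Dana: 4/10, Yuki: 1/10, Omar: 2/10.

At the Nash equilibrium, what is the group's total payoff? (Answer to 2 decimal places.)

259.20 points

A player with share s gets back 3.2·s per unit contributed, so full contribution is dominant for anyone with s > 1/3.2 = 0.3125 and zero contribution is dominant for anyone below.
Only Dana (4/10) clears that bar, contributing 36; the remaining 4 contribute 0. Total contributed: 36.
The group account pays out 3.2 × 36 = 115.20 in total (split across the unequal shares, but the aggregate is all that matters for the group sum).
The 4 free-riders keep 36 each, adding 144. Group total = 144 + 115.20 = 259.20.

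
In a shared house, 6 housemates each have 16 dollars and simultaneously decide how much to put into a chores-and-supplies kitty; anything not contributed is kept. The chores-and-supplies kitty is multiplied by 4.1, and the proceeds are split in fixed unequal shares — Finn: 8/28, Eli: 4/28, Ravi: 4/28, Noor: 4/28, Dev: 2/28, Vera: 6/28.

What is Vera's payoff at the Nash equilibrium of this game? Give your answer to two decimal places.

30.06 dollars

Player j's private return per contributed unit is 4.1 × (j's share). Contributing is weakly dominant for j when that share is at least 1/4.1 = 0.2439, and contributing 0 is dominant otherwise.
Finn alone (share 8/28) is above the threshold, contributing 16; the remaining 5 contribute 0. Total contributed: 16.
Vera keeps 16 and receives 4.1 × 16 × 6/28 = 14.06 from the chores-and-supplies kitty, for a payoff of 30.06.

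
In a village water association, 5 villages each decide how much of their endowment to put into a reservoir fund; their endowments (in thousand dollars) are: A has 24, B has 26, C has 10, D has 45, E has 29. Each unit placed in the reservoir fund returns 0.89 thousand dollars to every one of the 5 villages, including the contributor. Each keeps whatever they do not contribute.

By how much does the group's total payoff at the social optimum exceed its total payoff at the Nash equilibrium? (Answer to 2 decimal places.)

462.30 thousand dollars

The private return per contributed unit is 0.89 < 1 for everyone, so the Nash equilibrium is zero contribution and the group total is Σ E_j = 24 + 26 + 10 + 45 + 29 = 134.
Each contributed unit returns 4.450 to the group, so the social optimum is full contribution by everyone: group total = 4.450 × 134 = 596.30.
Efficiency loss = (4.450 − 1) × 134 = 462.30.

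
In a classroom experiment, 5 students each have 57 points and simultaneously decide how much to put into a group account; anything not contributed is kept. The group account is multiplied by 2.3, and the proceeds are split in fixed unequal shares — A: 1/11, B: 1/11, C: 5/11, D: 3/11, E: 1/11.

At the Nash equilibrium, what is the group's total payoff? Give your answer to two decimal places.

359.10 points

A player with share s gets back 2.3·s per unit contributed, so full contribution is dominant for anyone with s > 1/2.3 = 0.4348 and zero contribution is dominant for anyone below.
The only share above 0.4348 is C's 5/11, contributing 57; the remaining 4 contribute 0. Total contributed: 57.
The group account pays out 2.3 × 57 = 131.10 in total (split across the unequal shares, but the aggregate is all that matters for the group sum).
The 4 free-riders keep 57 each, adding 228. Group total = 228 + 131.10 = 359.10.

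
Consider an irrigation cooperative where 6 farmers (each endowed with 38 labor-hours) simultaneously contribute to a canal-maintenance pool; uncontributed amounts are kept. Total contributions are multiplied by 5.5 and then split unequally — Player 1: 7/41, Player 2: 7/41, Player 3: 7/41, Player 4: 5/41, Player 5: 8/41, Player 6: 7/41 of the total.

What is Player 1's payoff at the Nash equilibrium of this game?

Player j's private return per contributed unit is 5.5 × (j's share). Contributing is weakly dominant for j when that share is at least 1/5.5 = 0.1818, and contributing 0 is dominant otherwise.
Player 5 alone (share 8/41) is above the threshold, contributing 38; the remaining 5 contribute 0. Total contributed: 38.
Player 1 keeps 38 and receives 5.5 × 38 × 7/41 = 35.68 from the canal-maintenance pool, for a payoff of 73.68.

73.68 labor-hours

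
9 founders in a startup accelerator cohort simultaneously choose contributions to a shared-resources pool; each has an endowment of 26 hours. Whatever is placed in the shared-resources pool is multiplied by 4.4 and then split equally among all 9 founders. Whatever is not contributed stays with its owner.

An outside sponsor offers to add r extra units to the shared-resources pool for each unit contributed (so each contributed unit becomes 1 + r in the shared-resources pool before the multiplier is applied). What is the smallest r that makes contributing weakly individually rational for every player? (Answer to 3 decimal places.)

1.045

With matching at rate r, one contributed unit becomes (1 + r) in the shared-resources pool and returns 4.4 × (1 + r) / 9 to the contributor.
Setting this equal to 1: 1 + r = 9/4.4 = 2.0455.
So the minimum matching rate is r = 2.0455 − 1 = 1.045.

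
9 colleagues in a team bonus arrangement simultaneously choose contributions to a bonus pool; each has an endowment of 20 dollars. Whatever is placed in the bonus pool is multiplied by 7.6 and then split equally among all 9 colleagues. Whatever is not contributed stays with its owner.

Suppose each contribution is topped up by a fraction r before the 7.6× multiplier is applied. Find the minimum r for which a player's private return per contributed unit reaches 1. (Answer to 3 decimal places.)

0.184

With matching at rate r, one contributed unit becomes (1 + r) in the bonus pool and returns 7.6 × (1 + r) / 9 to the contributor.
Setting this equal to 1: 1 + r = 9/7.6 = 1.1842.
So the minimum matching rate is r = 1.1842 − 1 = 0.184.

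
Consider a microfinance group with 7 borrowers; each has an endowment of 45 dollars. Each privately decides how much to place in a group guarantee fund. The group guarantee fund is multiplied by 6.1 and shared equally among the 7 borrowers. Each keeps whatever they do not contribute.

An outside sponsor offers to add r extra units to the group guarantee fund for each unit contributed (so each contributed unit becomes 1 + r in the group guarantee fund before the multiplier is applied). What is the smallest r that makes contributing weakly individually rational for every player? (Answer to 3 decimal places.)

0.148

With matching at rate r, one contributed unit becomes (1 + r) in the group guarantee fund and returns 6.1 × (1 + r) / 7 to the contributor.
Setting this equal to 1: 1 + r = 7/6.1 = 1.1475.
So the minimum matching rate is r = 1.1475 − 1 = 0.148.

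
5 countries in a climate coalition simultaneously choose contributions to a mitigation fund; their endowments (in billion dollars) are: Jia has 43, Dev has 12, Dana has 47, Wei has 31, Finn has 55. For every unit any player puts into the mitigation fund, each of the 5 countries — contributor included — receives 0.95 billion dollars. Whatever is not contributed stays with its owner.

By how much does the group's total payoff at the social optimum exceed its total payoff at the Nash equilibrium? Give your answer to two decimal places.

The private return per contributed unit is 0.95 < 1 for everyone, so the Nash equilibrium is zero contribution and the group total is Σ E_j = 43 + 12 + 47 + 31 + 55 = 188.
Each contributed unit returns 4.750 to the group, so the social optimum is full contribution by everyone: group total = 4.750 × 188 = 893.00.
Efficiency loss = (4.750 − 1) × 188 = 705.00.

705.00 billion dollars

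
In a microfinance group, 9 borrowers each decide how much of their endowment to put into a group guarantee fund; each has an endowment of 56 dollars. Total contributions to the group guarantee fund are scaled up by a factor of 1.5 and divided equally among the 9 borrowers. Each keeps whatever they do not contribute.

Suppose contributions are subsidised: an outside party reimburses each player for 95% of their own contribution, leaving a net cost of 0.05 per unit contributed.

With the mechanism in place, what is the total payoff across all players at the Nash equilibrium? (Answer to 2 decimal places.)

1234.80 dollars

With the mechanism, a contributed unit returns (1.5/9) / 0.05 = 3.3333 per unit of net cost to the contributor — now above 1 — so contributing fully is weakly dominant for every player.
At the Nash equilibrium everyone contributes 56. Group total payoff = 9 × (56 × 0.95 + 1.5 × 56) = 1234.80.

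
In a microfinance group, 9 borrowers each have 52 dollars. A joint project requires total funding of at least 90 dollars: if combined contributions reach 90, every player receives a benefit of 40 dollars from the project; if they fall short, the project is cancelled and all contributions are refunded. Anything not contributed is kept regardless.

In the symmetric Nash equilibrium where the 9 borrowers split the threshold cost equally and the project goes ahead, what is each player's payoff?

Equal share of the threshold: 90/9 = 10.
At this profile no one gains by cutting their contribution: any cut drops the total below 90, the project is cancelled, contributions are refunded, and the deviator ends with 52, which is less than 52 − 10 + 40 = 82. Contributing more than 10 just wastes the excess. So contributing exactly 10 is a best response.
Each player's payoff: 52 − 10 + 40 = 82.

82 dollars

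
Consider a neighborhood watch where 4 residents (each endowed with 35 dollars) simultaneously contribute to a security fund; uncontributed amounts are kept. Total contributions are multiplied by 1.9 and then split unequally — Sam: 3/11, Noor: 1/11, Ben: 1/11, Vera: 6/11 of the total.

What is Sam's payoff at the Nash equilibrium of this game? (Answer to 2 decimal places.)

53.14 dollars

Each unit j contributes comes back to j as 1.9 × (j's share), so j prefers to contribute only if that share exceeds 1/1.9 = 0.5263; otherwise keeping the unit dominates.
The only share above 0.5263 is Vera's 6/11, contributing 35; the remaining 3 contribute 0. Total contributed: 35.
Sam keeps 35 and receives 1.9 × 35 × 3/11 = 18.14 from the security fund, for a payoff of 53.14.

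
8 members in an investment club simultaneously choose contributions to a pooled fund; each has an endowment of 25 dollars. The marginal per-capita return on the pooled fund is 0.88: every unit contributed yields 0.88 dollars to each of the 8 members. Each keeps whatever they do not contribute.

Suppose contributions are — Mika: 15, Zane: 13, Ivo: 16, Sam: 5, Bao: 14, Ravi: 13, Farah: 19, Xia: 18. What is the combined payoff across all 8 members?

882.52 dollars

Total contributed: 15 + 13 + 16 + 5 + 14 + 13 + 19 + 18 = 113; total kept: 8 × 25 − 113 = 87.
The pooled fund pays out 0.88 × 8 × 113 = 795.52 in aggregate.
Group total = 87 + 795.52 = 882.52.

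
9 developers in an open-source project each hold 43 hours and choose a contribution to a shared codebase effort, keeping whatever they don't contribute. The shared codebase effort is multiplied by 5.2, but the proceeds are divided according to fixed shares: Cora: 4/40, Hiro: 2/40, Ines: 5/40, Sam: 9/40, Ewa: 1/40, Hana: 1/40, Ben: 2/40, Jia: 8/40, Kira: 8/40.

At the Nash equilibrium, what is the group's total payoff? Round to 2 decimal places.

Each unit j contributes comes back to j as 5.2 × (j's share), so j prefers to contribute only if that share exceeds 1/5.2 = 0.1923; otherwise keeping the unit dominates.
Sam, Jia and Kira clear that bar, contributing 43 each; the remaining 6 contribute 0. Total contributed: 129.
The shared codebase effort pays out 5.2 × 129 = 670.80 in total (split across the unequal shares, but the aggregate is all that matters for the group sum).
The 6 free-riders keep 43 each, adding 258. Group total = 258 + 670.80 = 928.80.

928.80 hours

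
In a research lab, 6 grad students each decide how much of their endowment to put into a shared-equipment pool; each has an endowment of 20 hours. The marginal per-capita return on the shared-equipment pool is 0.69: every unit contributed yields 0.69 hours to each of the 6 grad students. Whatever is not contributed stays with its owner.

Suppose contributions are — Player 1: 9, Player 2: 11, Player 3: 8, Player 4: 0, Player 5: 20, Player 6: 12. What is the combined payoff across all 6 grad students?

308.40 hours

Total contributed: 9 + 11 + 8 + 0 + 20 + 12 = 60; total kept: 6 × 20 − 60 = 60.
The shared-equipment pool pays out 0.69 × 6 × 60 = 248.40 in aggregate.
Group total = 60 + 248.40 = 308.40.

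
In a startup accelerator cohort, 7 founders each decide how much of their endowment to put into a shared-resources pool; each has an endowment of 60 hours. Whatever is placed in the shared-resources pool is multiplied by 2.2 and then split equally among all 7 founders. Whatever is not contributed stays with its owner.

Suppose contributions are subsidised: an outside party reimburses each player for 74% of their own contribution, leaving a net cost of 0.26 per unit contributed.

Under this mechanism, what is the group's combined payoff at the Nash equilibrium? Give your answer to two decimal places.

1234.80 hours

Under the mechanism each unit contributed yields (2.2/7) / 0.26 = 1.2088 back to its contributor per unit of net cost, which exceeds 1, making full contribution the dominant choice for everyone.
So the Nash equilibrium is full contribution by all 7; the group earns 7 × (60 × 0.74 + 2.2 × 60) = 1234.80.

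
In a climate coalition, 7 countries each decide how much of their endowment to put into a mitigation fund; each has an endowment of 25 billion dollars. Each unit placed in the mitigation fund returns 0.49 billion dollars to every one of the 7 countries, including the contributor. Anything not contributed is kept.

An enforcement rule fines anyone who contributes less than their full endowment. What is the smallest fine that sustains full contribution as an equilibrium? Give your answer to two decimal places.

Given the others contribute fully, the best deviation is to contribute 0 (any partial contribution still incurs the fine and gives up units whose private return 0.49 is below 1).
Deviating from 25 to 0 saves 25 billion dollars but forfeits the deviator's share of the drop in the mitigation fund: 0.49 × 25 = 12.25.
So the deviation gain is 25 − 12.25 = 12.75, and the fine must be at least 12.75 billion dollars to wipe it out.

12.75 billion dollars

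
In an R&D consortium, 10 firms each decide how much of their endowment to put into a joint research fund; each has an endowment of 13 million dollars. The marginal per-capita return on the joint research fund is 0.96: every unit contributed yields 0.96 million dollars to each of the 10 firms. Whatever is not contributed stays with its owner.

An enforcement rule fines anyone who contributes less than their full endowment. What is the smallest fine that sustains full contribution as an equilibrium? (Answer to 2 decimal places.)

Given the others contribute fully, the best deviation is to contribute 0 (any partial contribution still incurs the fine and gives up units whose private return 0.96 is below 1).
Deviating from 13 to 0 saves 13 million dollars but forfeits the deviator's share of the drop in the joint research fund: 0.96 × 13 = 12.48.
So the deviation gain is 13 − 12.48 = 0.52, and the fine must be at least 0.52 million dollars to wipe it out.

0.52 million dollars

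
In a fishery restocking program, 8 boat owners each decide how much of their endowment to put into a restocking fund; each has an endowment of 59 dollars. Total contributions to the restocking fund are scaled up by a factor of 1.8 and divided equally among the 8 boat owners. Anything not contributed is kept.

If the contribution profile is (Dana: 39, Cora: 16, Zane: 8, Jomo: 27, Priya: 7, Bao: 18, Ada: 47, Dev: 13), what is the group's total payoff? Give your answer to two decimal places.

612.00 dollars

Total contributed: 39 + 16 + 8 + 27 + 7 + 18 + 47 + 13 = 175; total kept: 8 × 59 − 175 = 297.
The restocking fund pays out 1.8 × 175 = 315.00 in aggregate.
Group total = 297 + 315.00 = 612.00.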